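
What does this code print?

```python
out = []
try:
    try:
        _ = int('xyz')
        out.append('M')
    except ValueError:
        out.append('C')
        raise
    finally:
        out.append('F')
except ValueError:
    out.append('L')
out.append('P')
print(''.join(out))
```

Execution trace: 'C' (inner except ValueError) → 'F' (inner finally) → 'L' (outer except ValueError) → 'P' (after the try/except). Output: CFLP

Answer: CFLP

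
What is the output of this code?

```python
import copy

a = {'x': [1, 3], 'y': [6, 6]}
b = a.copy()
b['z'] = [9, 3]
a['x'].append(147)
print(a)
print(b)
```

Key concept: shallow copy of dict with mutable values.
Step by step:
`a = {'x': [1, 3], 'y': [6, 6]}` → a = {'x': [1, 3], 'y': [6, 6]}
`b = a.copy()` → b = {'x': [1, 3], 'y': [6, 6]}
`b['z'] = [9, 3]` → b = {'x': [1, 3], 'y': [6, 6], 'z': [9, 3]}
`a['x'].append(147)` → a = {'x': [1, 3, 147], 'y': [6, 6]}; b = {'x': [1, 3, 147], 'y': [6, 6], 'z': [9, 3]}
`print(a)` → prints {'x': [1, 3, 147], 'y': [6, 6]}
`print(b)` → prints {'x': [1, 3, 147], 'y': [6, 6], 'z': [9, 3]}

Answer:
{'x': [1, 3, 147], 'y': [6, 6]}
{'x': [1, 3, 147], 'y': [6, 6], 'z': [9, 3]}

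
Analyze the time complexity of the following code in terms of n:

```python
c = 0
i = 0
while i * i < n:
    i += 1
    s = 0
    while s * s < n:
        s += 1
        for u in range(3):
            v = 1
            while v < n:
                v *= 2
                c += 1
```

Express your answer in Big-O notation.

Each loop level contributes: √n × √n × 1 × log n. Multiplying the contributions gives O(n log n).

Answer: O(n log n)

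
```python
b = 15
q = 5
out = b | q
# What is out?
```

Trace:
`b = 15` → b = 15
`q = 5` → q = 5
`out = b | q` → out = 15
So out = 15

Answer: 15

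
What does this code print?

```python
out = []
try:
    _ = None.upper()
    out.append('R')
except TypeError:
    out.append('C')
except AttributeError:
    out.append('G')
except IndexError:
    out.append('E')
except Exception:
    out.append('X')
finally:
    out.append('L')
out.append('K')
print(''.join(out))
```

Execution trace: 'G' (except AttributeError) → 'L' (finally) → 'K' (after the try/except). Output: GLK

Answer: GLK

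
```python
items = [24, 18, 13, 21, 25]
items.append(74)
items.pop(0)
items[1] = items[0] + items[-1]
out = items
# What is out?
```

Trace:
`items = [24, 18, 13, 21, 25]` → items = [24, 18, 13, 21, 25]
`items.append(74)` → items = [24, 18, 13, 21, 25, 74]
`items.pop(0)` → items = [18, 13, 21, 25, 74]
`items[1] = items[0] + items[-1]` → items = [18, 92, 21, 25, 74]
`out = items` → out = [18, 92, 21, 25, 74]
So out = [18, 92, 21, 25, 74]

Answer: [18, 92, 21, 25, 74]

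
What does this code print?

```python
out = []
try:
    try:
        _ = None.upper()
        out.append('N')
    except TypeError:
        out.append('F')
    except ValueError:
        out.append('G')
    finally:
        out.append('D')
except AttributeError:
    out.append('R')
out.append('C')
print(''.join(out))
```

Execution trace: 'D' (finally) → 'R' (outer except AttributeError) → 'C' (after the try/except). Output: DRC

Answer: DRC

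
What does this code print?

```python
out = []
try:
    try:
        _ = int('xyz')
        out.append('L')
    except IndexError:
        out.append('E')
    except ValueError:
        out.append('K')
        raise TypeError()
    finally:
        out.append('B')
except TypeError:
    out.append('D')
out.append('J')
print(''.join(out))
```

Execution trace: 'K' (inner except ValueError) → 'B' (inner finally) → 'D' (outer except TypeError) → 'J' (after the try/except). Output: KBDJ

Answer: KBDJ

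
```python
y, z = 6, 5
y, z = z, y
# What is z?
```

Trace:
`y, z = 6, 5` → y = 6; z = 5
`y, z = z, y` → y = 5; z = 6
So z = 6

Answer: 6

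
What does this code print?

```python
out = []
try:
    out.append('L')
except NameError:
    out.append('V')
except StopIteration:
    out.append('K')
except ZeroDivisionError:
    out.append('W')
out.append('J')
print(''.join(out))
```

Execution trace: 'L' (try body, no exception) → 'J' (after the try/except). Output: LJ

Answer: LJ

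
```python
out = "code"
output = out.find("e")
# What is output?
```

Trace:
`out = "code"` → out = 'code'
`output = out.find("e")` → output = 3
So output = 3

Answer: 3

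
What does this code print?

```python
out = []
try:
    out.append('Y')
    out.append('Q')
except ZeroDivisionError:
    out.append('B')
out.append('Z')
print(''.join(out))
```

Execution trace: 'Y' (try body) → 'Q' (try body, no exception) → 'Z' (after the try/except). Output: YQZ

Answer: YQZ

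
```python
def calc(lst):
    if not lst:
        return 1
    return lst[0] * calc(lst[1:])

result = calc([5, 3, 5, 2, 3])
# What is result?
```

Product over [5, 3, 5, 2, 3] = 5 * 3 * 5 * 2 * 3 = 450

Answer: 450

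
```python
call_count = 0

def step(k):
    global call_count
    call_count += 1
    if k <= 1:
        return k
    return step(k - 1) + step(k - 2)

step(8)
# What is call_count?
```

Calls(k) = 1 + Calls(k-1) + Calls(k-2); Calls(0)=Calls(1)=1. For k=8 this gives 67.

Answer: 67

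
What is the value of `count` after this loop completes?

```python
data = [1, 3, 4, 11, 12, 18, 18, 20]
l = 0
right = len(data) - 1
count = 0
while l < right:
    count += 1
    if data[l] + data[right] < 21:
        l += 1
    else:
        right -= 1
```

Steps to find pair summing to 21
`count` takes the values: 0 → 1 → 2 → 3 → 4 → 5 → 6 → 7

Answer: 7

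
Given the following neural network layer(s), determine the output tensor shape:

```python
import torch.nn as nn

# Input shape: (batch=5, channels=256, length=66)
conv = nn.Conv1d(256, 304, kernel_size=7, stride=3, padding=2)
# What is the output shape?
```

Input: (5, 256, 66) -> Output: (5, 304, 22)

Answer: (5, 304, 22)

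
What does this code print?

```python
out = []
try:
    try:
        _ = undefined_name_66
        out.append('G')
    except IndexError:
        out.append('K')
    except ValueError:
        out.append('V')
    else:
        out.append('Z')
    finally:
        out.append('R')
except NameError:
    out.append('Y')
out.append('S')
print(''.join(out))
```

Execution trace: 'R' (finally) → 'Y' (outer except NameError) → 'S' (after the try/except). Output: RYS

Answer: RYS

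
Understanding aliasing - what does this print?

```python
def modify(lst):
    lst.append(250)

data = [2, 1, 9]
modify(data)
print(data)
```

Key concept: function modifies passed list.
Step by step:
`data = [2, 1, 9]` → data = [2, 1, 9]
`modify(data)` → data = [2, 1, 9, 250]
`print(data)` → prints [2, 1, 9, 250]

Answer: [2, 1, 9, 250]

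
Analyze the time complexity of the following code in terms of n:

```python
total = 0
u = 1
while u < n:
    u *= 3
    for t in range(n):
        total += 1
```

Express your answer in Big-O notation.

Each loop level contributes: log n × n. Multiplying the contributions gives O(n log n).

Answer: O(n log n)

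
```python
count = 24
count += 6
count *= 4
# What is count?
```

Trace:
`count = 24` → count = 24
`count += 6` → count = 30
`count *= 4` → count = 120
So count = 120

Answer: 120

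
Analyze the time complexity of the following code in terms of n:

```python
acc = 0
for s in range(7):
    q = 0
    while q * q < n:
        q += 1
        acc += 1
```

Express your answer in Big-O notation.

Each loop level contributes: 1 × √n. Multiplying the contributions gives O(√n).

Answer: O(√n)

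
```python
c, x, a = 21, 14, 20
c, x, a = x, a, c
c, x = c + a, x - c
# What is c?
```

Trace:
`c, x, a = 21, 14, 20` → c = 21; x = 14; a = 20
`c, x, a = x, a, c` → c = 14; x = 20; a = 21
`c, x = c + a, x - c` → c = 35; x = 6
So c = 35

Answer: 35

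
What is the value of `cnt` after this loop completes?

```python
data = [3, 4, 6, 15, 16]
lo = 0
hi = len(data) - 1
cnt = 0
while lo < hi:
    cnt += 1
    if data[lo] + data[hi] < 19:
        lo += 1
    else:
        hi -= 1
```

Steps to find pair summing to 19
`cnt` takes the values: 0 → 1 → 2 → 3 → 4

Answer: 4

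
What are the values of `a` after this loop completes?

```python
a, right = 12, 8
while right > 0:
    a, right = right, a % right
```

GCD of 12 and 8
`a` takes the values: 12 → 8 → 4

Answer: 4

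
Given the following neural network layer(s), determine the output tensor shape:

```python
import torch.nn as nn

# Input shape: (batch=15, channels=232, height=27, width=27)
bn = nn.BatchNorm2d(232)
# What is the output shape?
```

Input: (15, 232, 27, 27) -> Output: (15, 232, 27, 27)

Answer: (15, 232, 27, 27)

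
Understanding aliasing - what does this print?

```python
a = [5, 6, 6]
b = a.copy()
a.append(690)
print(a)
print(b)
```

Key concept: list.copy() creates independent copy.
Step by step:
`a = [5, 6, 6]` → a = [5, 6, 6]
`b = a.copy()` → b = [5, 6, 6]
`a.append(690)` → a = [5, 6, 6, 690]
`print(a)` → prints [5, 6, 6, 690]
`print(b)` → prints [5, 6, 6]

Answer:
[5, 6, 6, 690]
[5, 6, 6]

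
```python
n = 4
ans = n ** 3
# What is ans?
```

Trace:
`n = 4` → n = 4
`ans = n ** 3` → ans = 64
So ans = 64

Answer: 64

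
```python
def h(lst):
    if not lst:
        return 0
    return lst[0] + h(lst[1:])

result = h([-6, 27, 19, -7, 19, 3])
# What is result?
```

(-6) + 27 + 19 + (-7) + 19 + 3 + 0 = 55

Answer: 55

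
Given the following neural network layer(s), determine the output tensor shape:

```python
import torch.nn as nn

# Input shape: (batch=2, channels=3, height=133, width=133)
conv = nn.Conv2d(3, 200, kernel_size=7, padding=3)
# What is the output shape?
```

Input: (2, 3, 133, 133) -> Output: (2, 200, 133, 133)

Answer: (2, 200, 133, 133)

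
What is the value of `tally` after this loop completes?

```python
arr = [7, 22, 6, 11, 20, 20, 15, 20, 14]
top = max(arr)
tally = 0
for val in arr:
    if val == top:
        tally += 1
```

Count of max value 22 in [7, 22, 6, 11, 20, 20, 15, 20, 14]
`tally` takes the values: 0 → 1

Answer: 1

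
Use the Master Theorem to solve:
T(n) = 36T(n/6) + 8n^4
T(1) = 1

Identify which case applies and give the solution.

a=36, b=6, f(n)=8n^4. log_6(36) = 2. Since c=4 > 2 and the regularity condition holds (36(n/6)^4 = (36/6^4)n^4 with 36/6^4 < 1), Case 3 applies: T(n) = Θ(f(n)) = O(n^4).

Answer: O(n^4) - Case 3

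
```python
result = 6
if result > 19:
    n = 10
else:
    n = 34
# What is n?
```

Trace:
`result = 6` → result = 6
`if result > 19: ...` → result > 19 is False, take else branch → n = 34
So n = 34

Answer: 34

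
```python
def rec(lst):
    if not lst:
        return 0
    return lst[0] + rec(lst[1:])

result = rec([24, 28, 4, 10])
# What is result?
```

24 + 28 + 4 + 10 + 0 = 66

Answer: 66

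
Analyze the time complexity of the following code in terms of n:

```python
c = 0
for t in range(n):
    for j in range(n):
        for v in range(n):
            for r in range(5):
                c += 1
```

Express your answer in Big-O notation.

Each loop level contributes: n × n × n × 1. Multiplying the contributions gives O(n^3).

Answer: O(n^3)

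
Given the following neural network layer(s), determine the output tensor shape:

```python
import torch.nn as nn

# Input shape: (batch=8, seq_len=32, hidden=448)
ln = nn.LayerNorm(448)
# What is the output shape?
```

Input: (8, 32, 448) -> Output: (8, 32, 448)

Answer: (8, 32, 448)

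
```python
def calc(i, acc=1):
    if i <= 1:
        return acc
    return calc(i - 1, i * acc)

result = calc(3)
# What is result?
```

Accumulator trace (n, acc): (3, 1) -> (2, 3) -> (1, 6) -> return 6

Answer: 6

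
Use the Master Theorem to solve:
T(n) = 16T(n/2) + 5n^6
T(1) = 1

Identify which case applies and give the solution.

a=16, b=2, f(n)=5n^6. log_2(16) = 4. Since c=6 > 4 and the regularity condition holds (16(n/2)^6 = (16/2^6)n^6 with 16/2^6 < 1), Case 3 applies: T(n) = Θ(f(n)) = O(n^6).

Answer: O(n^6) - Case 3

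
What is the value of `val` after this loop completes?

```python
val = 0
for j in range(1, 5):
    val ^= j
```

XOR of 1 to 4
`val` takes the values: 0 → 1 → 3 → 0 → 4

Answer: 4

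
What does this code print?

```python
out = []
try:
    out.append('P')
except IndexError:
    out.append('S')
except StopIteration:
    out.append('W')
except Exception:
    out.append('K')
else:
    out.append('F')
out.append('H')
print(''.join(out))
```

Execution trace: 'P' (try body, no exception) → 'F' (else) → 'H' (after the try/except). Output: PFH

Answer: PFH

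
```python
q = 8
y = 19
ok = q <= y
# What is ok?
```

Trace:
`q = 8` → q = 8
`y = 19` → y = 19
`ok = q <= y` → ok = True
So ok = True

Answer: True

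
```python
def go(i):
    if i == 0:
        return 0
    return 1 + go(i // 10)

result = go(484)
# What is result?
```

Count of digits of 484: 3

Answer: 3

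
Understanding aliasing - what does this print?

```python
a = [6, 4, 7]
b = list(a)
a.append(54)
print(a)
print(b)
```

Key concept: list() constructor creates copy.
Step by step:
`a = [6, 4, 7]` → a = [6, 4, 7]
`b = list(a)` → b = [6, 4, 7]
`a.append(54)` → a = [6, 4, 7, 54]
`print(a)` → prints [6, 4, 7, 54]
`print(b)` → prints [6, 4, 7]

Answer:
[6, 4, 7, 54]
[6, 4, 7]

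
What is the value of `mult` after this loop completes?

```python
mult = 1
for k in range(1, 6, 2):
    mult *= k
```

Product of 1, 3, 5, ... up to 5
`mult` takes the values: 1 → 3 → 15

Answer: 15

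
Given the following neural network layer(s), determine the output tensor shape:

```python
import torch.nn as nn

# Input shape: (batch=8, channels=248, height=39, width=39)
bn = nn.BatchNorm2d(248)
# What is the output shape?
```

Input: (8, 248, 39, 39) -> Output: (8, 248, 39, 39)

Answer: (8, 248, 39, 39)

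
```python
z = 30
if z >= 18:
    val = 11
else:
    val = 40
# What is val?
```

Trace:
`z = 30` → z = 30
`if z >= 18: ...` → z >= 18 is True → val = 11
So val = 11

Answer: 11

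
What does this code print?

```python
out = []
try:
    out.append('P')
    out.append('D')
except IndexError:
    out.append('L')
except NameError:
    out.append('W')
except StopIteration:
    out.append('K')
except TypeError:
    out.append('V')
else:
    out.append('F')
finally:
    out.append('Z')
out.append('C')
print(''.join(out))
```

Execution trace: 'P' (try body) → 'D' (try body, no exception) → 'F' (else) → 'Z' (finally) → 'C' (after the try/except). Output: PDFZC

Answer: PDFZC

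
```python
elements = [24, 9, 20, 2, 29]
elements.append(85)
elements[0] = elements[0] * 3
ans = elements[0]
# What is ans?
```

Trace:
`elements = [24, 9, 20, 2, 29]` → elements = [24, 9, 20, 2, 29]
`elements.append(85)` → elements = [24, 9, 20, 2, 29, 85]
`elements[0] = elements[0] * 3` → elements = [72, 9, 20, 2, 29, 85]
`ans = elements[0]` → ans = 72
So ans = 72

Answer: 72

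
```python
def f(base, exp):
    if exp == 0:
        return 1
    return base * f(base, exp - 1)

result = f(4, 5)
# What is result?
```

f(4, 5) = 4 * 4 * 4 * 4 * 4 = 1024

Answer: 1024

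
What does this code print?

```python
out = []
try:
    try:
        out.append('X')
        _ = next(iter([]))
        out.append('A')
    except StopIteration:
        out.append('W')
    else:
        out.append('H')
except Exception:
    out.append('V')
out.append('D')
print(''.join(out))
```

Execution trace: 'X' (inner try body) → 'W' (inner except StopIteration) → 'D' (after the try/except). Output: XWD

Answer: XWD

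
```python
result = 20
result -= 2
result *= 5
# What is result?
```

Trace:
`result = 20` → result = 20
`result -= 2` → result = 18
`result *= 5` → result = 90
So result = 90

Answer: 90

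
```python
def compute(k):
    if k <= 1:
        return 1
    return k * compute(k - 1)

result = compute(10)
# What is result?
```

compute(10) = 10 * 9 * 8 * 7 * 6 * 5 * 4 * 3 * 2 * 1 = 3628800

Answer: 3628800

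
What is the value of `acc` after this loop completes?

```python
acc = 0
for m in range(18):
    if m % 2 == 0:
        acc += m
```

Sum of even numbers 0 to 17
`acc` takes the values: 0 → 2 → 6 → 12 → 20 → 30 → 42 → 56 → 72

Answer: 72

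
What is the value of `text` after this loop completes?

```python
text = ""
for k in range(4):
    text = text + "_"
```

Repeat '_' 4 times
`text` takes the values: "" → "_" → "__" → "___" → "____"

Answer: "____"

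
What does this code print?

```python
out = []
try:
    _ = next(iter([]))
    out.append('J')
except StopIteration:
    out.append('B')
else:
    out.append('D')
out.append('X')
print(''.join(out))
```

Execution trace: 'B' (except StopIteration) → 'X' (after the try/except). Output: BX

Answer: BX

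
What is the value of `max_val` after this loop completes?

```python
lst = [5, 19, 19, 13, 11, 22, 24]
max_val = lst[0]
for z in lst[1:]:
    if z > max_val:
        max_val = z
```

Maximum of [5, 19, 19, 13, 11, 22, 24]
`max_val` takes the values: 5 → 19 → 22 → 24

Answer: 24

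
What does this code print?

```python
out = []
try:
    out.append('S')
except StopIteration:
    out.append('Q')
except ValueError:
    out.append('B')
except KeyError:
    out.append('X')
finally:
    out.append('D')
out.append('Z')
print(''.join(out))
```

Execution trace: 'S' (try body, no exception) → 'D' (finally) → 'Z' (after the try/except). Output: SDZ

Answer: SDZ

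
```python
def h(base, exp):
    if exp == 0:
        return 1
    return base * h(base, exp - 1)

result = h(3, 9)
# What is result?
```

h(3, 9) = 3 * 3 * 3 * 3 * 3 * 3 * 3 * 3 * 3 = 19683

Answer: 19683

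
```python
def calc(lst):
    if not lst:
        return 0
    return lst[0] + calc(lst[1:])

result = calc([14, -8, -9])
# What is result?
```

14 + (-8) + (-9) + 0 = -3

Answer: -3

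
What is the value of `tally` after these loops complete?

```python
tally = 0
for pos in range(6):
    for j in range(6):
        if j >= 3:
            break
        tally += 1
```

Inner breaks at 3, outer runs 6 times
`tally` takes the values: 0 → 1 → 2 → 3 → 4 → 5 → 6 → 7 → 8 → 9 → 10 → 11 → 12 → 13 → 14 → 15 → 16 → 17 → 18

Answer: 18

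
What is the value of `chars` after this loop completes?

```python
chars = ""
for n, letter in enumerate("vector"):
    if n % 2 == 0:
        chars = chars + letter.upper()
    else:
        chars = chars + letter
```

Uppercase even positions in 'vector'
`chars` takes the values: "" → "V" → "Ve" → "VeC" → "VeCt" → "VeCtO" → "VeCtOr"

Answer: "VeCtOr"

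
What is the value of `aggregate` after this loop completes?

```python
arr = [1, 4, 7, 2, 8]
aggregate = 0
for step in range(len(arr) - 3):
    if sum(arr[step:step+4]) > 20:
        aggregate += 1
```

Count windows with sum > 20
`aggregate` takes the values: 0 → 1

Answer: 1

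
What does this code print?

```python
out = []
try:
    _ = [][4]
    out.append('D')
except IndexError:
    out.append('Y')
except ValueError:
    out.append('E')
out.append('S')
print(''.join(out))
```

Execution trace: 'Y' (except IndexError) → 'S' (after the try/except). Output: YS

Answer: YS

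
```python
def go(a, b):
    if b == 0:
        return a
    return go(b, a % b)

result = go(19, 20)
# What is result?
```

go(19, 20) -> go(20, 19) -> go(19, 1) -> go(1, 0) -> 1

Answer: 1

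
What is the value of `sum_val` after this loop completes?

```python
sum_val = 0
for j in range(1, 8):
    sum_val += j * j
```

Sum of squares 1² to 7² = 140
`sum_val` takes the values: 0 → 1 → 5 → 14 → 30 → 55 → 91 → 140

Answer: 140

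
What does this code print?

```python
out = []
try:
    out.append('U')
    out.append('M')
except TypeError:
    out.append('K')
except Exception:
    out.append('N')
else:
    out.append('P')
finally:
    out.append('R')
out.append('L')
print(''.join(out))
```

Execution trace: 'U' (try body) → 'M' (try body, no exception) → 'P' (else) → 'R' (finally) → 'L' (after the try/except). Output: UMPRL

Answer: UMPRL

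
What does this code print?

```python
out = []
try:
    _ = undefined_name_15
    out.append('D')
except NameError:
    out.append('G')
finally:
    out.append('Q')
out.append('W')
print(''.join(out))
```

Execution trace: 'G' (except NameError) → 'Q' (finally) → 'W' (after the try/except). Output: GQW

Answer: GQW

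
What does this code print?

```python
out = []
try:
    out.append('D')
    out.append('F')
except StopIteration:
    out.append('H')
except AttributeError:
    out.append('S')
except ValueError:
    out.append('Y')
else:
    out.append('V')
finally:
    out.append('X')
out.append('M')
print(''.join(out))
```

Execution trace: 'D' (try body) → 'F' (try body, no exception) → 'V' (else) → 'X' (finally) → 'M' (after the try/except). Output: DFVXM

Answer: DFVXM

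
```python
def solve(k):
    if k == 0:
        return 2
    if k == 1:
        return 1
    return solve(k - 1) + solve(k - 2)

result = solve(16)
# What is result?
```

Build up from base cases: solve(0)=2, solve(1)=1, solve(2)=3, solve(3)=4, solve(4)=7, solve(5)=11, solve(6)=18, ..., solve(16)=2207

Answer: 2207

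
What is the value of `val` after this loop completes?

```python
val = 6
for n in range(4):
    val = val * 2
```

Multiply by 2, 4 times: 6 * 2^4 = 96
`val` takes the values: 6 → 12 → 24 → 48 → 96

Answer: 96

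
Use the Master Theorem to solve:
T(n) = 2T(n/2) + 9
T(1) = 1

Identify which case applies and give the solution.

a=2, b=2, f(n)=9. log_2(2) = 1. Since c=0 < 1, Case 1 applies: T(n) = Θ(n^log_b(a)) = O(n).

Answer: O(n) - Case 1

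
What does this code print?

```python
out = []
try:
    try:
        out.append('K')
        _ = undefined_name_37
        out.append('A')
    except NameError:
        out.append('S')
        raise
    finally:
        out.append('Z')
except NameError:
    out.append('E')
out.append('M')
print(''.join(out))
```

Execution trace: 'K' (inner try body) → 'S' (inner except NameError) → 'Z' (inner finally) → 'E' (outer except NameError) → 'M' (after the try/except). Output: KSZEM

Answer: KSZEM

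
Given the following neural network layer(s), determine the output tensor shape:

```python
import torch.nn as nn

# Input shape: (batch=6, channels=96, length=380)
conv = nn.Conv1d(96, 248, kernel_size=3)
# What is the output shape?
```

Input: (6, 96, 380) -> Output: (6, 248, 378)

Answer: (6, 248, 378)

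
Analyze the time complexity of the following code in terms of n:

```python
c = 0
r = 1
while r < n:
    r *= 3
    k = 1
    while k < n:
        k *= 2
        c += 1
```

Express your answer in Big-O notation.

Each loop level contributes: log n × log n. Multiplying the contributions gives O(log² n).

Answer: O(log² n)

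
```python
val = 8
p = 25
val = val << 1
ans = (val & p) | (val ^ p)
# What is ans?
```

Trace:
`val = 8` → val = 8
`p = 25` → p = 25
`val = val << 1` → val = 16
`ans = (val & p) | (val ^ p)` → ans = 25
So ans = 25

Answer: 25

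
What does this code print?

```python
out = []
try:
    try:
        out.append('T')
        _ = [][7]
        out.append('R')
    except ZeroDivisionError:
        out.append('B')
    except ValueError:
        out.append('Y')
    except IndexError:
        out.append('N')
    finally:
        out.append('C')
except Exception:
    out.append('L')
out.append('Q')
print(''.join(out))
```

Execution trace: 'T' (inner try body) → 'N' (inner except IndexError) → 'C' (inner finally) → 'Q' (after the try/except). Output: TNCQ

Answer: TNCQ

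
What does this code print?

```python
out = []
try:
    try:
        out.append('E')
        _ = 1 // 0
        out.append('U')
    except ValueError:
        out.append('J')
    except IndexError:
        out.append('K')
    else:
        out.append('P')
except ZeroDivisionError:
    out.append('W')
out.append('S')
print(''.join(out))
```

Execution trace: 'E' (try body) → 'W' (outer except ZeroDivisionError) → 'S' (after the try/except). Output: EWS

Answer: EWS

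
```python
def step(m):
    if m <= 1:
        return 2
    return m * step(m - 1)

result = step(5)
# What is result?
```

step(5) = 5 * 4 * 3 * 2 * 2 = 240

Answer: 240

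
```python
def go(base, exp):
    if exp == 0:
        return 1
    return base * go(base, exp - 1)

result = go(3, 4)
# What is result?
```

go(3, 4) = 3 * 3 * 3 * 3 = 81

Answer: 81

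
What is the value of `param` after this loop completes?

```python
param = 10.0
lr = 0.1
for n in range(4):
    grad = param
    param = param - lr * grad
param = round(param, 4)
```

Gradient descent: w = 10.0 * (1 - 0.1)^4
`param` takes the values: 10.0 → 9.0 → 8.1 → 7.29 → 6.561

Answer: 6.561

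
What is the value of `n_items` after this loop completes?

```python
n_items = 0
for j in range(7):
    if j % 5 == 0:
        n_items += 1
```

Count numbers divisible by 5 in range(7)
`n_items` takes the values: 0 → 1 → 2

Answer: 2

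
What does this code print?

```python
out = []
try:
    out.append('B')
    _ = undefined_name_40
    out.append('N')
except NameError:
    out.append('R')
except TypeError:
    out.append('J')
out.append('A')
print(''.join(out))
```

Execution trace: 'B' (try body) → 'R' (except NameError) → 'A' (after the try/except). Output: BRA

Answer: BRA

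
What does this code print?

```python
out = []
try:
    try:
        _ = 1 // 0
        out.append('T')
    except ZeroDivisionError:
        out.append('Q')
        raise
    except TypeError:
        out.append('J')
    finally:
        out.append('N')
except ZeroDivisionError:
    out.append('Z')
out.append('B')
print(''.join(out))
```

Execution trace: 'Q' (inner except ZeroDivisionError) → 'N' (inner finally) → 'Z' (outer except ZeroDivisionError) → 'B' (after the try/except). Output: QNZB

Answer: QNZB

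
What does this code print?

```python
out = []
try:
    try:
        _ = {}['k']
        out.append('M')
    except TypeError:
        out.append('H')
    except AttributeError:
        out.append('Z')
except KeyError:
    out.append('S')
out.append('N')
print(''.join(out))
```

Execution trace: 'S' (outer except KeyError) → 'N' (after the try/except). Output: SN

Answer: SN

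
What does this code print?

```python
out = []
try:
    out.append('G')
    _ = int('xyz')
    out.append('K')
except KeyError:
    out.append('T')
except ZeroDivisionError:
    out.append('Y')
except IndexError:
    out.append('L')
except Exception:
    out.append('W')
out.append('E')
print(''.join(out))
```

Execution trace: 'G' (try body) → 'W' (except Exception) → 'E' (after the try/except). Output: GWE

Answer: GWE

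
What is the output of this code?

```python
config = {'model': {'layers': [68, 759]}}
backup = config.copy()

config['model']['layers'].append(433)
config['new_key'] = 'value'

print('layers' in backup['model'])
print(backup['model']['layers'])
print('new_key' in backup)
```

Key concept: shallow copy gotcha with nested dict.
Step by step:
`config = {'model': {'layers': [68, 759]}}` → config = {'model': {'layers': [68, 759]}}
`backup = config.copy()` → backup = {'model': {'layers': [68, 759]}}
`config['model']['layers'].append(433)` → config = {'model': {'layers': [68, 759, 433]}}; backup = {'model': {'layers': [68, 759, 433]}}
`config['new_key'] = 'value'` → config = {'model': {'layers': [68, 759, 433]}, 'new_key': 'value'}
`print('layers' in backup['model'])` → prints True
`print(backup['model']['layers'])` → prints [68, 759, 433]
`print('new_key' in backup)` → prints False

Answer:
True
[68, 759, 433]
False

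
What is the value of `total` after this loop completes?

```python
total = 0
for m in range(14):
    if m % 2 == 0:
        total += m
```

Sum of even numbers 0 to 13
`total` takes the values: 0 → 2 → 6 → 12 → 20 → 30 → 42

Answer: 42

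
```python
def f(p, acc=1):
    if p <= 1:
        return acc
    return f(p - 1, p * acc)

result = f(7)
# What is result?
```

Accumulator trace (n, acc): (7, 1) -> (6, 7) -> (5, 42) -> (4, 210) -> (3, 840) -> (2, 2520) -> (1, 5040) -> return 5040

Answer: 5040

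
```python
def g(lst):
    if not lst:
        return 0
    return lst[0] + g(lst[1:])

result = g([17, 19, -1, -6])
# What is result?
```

17 + 19 + (-1) + (-6) + 0 = 29

Answer: 29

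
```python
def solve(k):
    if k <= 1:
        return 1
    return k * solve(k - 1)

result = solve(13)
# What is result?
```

solve(13) = 13 * 12 * 11 * 10 * 9 * 8 * 7 * 6 * 5 * 4 * 3 * 2 * 1 = 6227020800

Answer: 6227020800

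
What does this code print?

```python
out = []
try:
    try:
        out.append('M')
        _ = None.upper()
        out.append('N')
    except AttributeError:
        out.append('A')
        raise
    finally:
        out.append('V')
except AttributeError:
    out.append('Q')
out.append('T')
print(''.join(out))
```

Execution trace: 'M' (inner try body) → 'A' (inner except AttributeError) → 'V' (inner finally) → 'Q' (outer except AttributeError) → 'T' (after the try/except). Output: MAVQT

Answer: MAVQT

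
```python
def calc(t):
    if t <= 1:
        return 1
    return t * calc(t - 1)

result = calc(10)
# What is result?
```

calc(10) = 10 * 9 * 8 * 7 * 6 * 5 * 4 * 3 * 2 * 1 = 3628800

Answer: 3628800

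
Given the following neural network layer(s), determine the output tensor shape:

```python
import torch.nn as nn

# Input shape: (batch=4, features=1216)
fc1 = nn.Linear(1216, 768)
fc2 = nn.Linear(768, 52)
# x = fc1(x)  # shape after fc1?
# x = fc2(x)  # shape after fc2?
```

Input: (4, 1216) -> after fc1: (4, 768) -> Output: (4, 52)

Answer: (4, 52)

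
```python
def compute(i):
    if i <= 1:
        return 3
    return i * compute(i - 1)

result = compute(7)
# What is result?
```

compute(7) = 7 * 6 * 5 * 4 * 3 * 2 * 3 = 15120

Answer: 15120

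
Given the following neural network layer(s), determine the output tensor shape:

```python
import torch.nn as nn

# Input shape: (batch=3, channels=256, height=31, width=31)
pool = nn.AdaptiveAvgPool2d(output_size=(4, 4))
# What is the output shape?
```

Input: (3, 256, 31, 31) -> Output: (3, 256, 4, 4)

Answer: (3, 256, 4, 4)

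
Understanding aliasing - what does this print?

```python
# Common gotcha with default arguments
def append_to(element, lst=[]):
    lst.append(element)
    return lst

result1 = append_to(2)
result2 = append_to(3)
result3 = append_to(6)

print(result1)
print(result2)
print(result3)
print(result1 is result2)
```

Key concept: mutable default argument gotcha.
Step by step:
`result1 = append_to(2)` → result1 = [2]
`result2 = append_to(3)` → result1 = [2, 3] (same object as result2); result2 = [2, 3] (same object as result1)
`result3 = append_to(6)` → result1 = [2, 3, 6] (same object as result2, result3); result2 = [2, 3, 6] (same object as result1, result3); result3 = [2, 3, 6] (same object as result1, result2)
`print(result1)` → prints [2, 3, 6]
`print(result2)` → prints [2, 3, 6]
`print(result3)` → prints [2, 3, 6]
`print(result1 is result2)` → prints True

Answer:
[2, 3, 6]
[2, 3, 6]
[2, 3, 6]
True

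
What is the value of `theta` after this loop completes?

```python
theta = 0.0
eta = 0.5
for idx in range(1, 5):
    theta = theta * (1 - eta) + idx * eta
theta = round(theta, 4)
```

Moving average with lr=0.5
`theta` takes the values: 0.0 → 0.5 → 1.25 → 2.125 → 3.0625

Answer: 3.0625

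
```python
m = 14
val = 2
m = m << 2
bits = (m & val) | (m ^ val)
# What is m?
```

Trace:
`m = 14` → m = 14
`val = 2` → val = 2
`m = m << 2` → m = 56
`bits = (m & val) | (m ^ val)` → bits = 58
So m = 56

Answer: 56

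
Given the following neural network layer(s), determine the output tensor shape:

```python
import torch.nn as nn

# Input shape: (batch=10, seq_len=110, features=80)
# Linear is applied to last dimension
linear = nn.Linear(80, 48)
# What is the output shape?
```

Input: (10, 110, 80) -> Output: (10, 110, 48)

Answer: (10, 110, 48)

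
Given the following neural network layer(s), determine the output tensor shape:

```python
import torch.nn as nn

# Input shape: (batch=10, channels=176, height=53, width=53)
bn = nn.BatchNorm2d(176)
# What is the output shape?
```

Input: (10, 176, 53, 53) -> Output: (10, 176, 53, 53)

Answer: (10, 176, 53, 53)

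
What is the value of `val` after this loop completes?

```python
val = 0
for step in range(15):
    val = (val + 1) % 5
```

Increment mod 5, 15 times = 0
`val` takes the values: 0 → 1 → 2 → 3 → 4 → 0 → 1 → 2 → 3 → 4 → 0 → 1 → 2 → 3 → 4 → 0

Answer: 0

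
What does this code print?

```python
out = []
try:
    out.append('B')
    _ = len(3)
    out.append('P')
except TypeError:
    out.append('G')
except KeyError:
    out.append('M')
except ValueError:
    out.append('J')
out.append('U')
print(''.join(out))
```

Execution trace: 'B' (try body) → 'G' (except TypeError) → 'U' (after the try/except). Output: BGU

Answer: BGU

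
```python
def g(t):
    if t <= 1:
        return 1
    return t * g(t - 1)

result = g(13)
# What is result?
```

g(13) = 13 * 12 * 11 * 10 * 9 * 8 * 7 * 6 * 5 * 4 * 3 * 2 * 1 = 6227020800

Answer: 6227020800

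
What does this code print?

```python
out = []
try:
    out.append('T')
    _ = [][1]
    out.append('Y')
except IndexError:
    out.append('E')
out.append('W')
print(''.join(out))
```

Execution trace: 'T' (try body) → 'E' (except IndexError) → 'W' (after the try/except). Output: TEW

Answer: TEW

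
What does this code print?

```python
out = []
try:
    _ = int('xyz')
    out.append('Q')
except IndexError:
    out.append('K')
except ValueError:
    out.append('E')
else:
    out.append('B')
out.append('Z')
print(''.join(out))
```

Execution trace: 'E' (except ValueError) → 'Z' (after the try/except). Output: EZ

Answer: EZ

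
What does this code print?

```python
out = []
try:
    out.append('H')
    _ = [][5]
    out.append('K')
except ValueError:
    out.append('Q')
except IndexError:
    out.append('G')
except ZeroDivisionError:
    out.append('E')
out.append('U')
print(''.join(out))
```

Execution trace: 'H' (try body) → 'G' (except IndexError) → 'U' (after the try/except). Output: HGU

Answer: HGU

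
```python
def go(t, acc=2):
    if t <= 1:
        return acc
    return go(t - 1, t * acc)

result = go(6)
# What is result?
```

Accumulator trace (n, acc): (6, 2) -> (5, 12) -> (4, 60) -> (3, 240) -> (2, 720) -> (1, 1440) -> return 1440

Answer: 1440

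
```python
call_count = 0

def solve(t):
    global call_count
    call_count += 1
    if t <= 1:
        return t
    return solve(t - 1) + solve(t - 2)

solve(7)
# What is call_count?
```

Calls(t) = 1 + Calls(t-1) + Calls(t-2); Calls(0)=Calls(1)=1. For t=7 this gives 41.

Answer: 41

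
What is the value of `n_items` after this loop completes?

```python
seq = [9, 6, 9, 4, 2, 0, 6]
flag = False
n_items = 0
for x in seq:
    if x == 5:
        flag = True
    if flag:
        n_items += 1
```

Count elements after first 5 in [9, 6, 9, 4, 2, 0, 6]
`n_items` takes the values: 0

Answer: 0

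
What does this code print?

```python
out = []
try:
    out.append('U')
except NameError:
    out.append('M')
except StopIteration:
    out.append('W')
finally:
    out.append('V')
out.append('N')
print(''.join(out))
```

Execution trace: 'U' (try body, no exception) → 'V' (finally) → 'N' (after the try/except). Output: UVN

Answer: UVN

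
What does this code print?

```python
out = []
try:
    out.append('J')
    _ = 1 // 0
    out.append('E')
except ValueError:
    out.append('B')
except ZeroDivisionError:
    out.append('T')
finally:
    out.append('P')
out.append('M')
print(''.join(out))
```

Execution trace: 'J' (try body) → 'T' (except ZeroDivisionError) → 'P' (finally) → 'M' (after the try/except). Output: JTPM

Answer: JTPM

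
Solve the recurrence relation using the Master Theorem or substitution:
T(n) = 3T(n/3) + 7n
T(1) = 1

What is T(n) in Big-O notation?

By Master Theorem: a=3, b=3, f(n)=7n. Since log_3(3) = 1 and f(n) = Θ(n^1), Case 2 applies. T(n) = O(n log n).

Answer: O(n log n)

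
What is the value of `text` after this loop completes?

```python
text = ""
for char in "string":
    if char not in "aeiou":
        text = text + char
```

Remove vowels from 'string'
`text` takes the values: "" → "s" → "st" → "str" → "strn" → "strng"

Answer: "strng"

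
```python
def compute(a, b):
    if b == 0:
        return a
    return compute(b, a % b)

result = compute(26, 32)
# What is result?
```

compute(26, 32) -> compute(32, 26) -> compute(26, 6) -> compute(6, 2) -> compute(2, 0) -> 2

Answer: 2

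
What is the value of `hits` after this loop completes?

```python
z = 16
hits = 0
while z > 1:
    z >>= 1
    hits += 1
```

Count right shifts until 1
`hits` takes the values: 0 → 1 → 2 → 3 → 4

Answer: 4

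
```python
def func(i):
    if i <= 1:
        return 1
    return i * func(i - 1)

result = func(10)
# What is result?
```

func(10) = 10 * 9 * 8 * 7 * 6 * 5 * 4 * 3 * 2 * 1 = 3628800

Answer: 3628800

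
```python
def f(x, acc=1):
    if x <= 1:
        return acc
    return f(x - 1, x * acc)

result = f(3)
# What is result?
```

Accumulator trace (n, acc): (3, 1) -> (2, 3) -> (1, 6) -> return 6

Answer: 6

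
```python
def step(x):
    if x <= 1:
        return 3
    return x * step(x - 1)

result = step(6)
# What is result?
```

step(6) = 6 * 5 * 4 * 3 * 2 * 3 = 2160

Answer: 2160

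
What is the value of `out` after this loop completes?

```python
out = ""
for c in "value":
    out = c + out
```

Reverse 'value'
`out` takes the values: "" → "v" → "av" → "lav" → "ulav" → "eulav"

Answer: "eulav"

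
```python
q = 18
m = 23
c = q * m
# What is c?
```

Trace:
`q = 18` → q = 18
`m = 23` → m = 23
`c = q * m` → c = 414
So c = 414

Answer: 414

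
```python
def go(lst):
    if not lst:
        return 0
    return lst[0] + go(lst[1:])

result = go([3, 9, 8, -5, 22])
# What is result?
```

3 + 9 + 8 + (-5) + 22 + 0 = 37

Answer: 37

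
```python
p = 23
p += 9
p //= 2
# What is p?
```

Trace:
`p = 23` → p = 23
`p += 9` → p = 32
`p //= 2` → p = 16
So p = 16

Answer: 16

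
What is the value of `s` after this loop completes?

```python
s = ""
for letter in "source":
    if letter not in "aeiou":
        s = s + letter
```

Remove vowels from 'source'
`s` takes the values: "" → "s" → "sr" → "src"

Answer: "src"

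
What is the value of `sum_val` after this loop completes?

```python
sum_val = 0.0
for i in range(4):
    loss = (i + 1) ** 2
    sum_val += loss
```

Sum of squared losses 1² + 2² + ... + 4²
`sum_val` takes the values: 0.0 → 1.0 → 5.0 → 14.0 → 30.0

Answer: 30.0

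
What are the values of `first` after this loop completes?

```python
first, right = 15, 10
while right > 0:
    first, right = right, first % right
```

GCD of 15 and 10
`first` takes the values: 15 → 10 → 5

Answer: 5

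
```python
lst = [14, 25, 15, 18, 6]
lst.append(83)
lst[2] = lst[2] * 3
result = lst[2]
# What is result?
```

Trace:
`lst = [14, 25, 15, 18, 6]` → lst = [14, 25, 15, 18, 6]
`lst.append(83)` → lst = [14, 25, 15, 18, 6, 83]
`lst[2] = lst[2] * 3` → lst = [14, 25, 45, 18, 6, 83]
`result = lst[2]` → result = 45
So result = 45

Answer: 45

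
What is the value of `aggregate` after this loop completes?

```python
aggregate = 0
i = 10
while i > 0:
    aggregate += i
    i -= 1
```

Sum 10 down to 1
`aggregate` takes the values: 0 → 10 → 19 → 27 → 34 → 40 → 45 → 49 → 52 → 54 → 55

Answer: 55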